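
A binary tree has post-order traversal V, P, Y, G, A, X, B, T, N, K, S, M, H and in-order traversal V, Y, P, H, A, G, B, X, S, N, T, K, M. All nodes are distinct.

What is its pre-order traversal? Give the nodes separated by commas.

The last element of post-order is the root; it splits in-order into left and right subtrees.
Root H: left subtree has 3 nodes {V, Y, P}, right has 9 {A, G, B, X, S, N, T, K, M}.
  Root Y: left subtree has 1 node {V}, right has 1 {P}.
  Root M: left subtree has 8 nodes {A, G, B, X, S, N, T, K}, right has 0 { }.
    Root S: left subtree has 4 nodes {A, G, B, X}, right has 3 {N, T, K}.
      Root B: left subtree has 2 nodes {A, G}, right has 1 {X}.
        Root A: left subtree has 0 nodes { }, right has 1 {G}.
      Root K: left subtree has 2 nodes {N, T}, right has 0 { }.
        Root N: left subtree has 0 nodes { }, right has 1 {T}.

H, Y, V, P, M, S, B, A, G, X, K, N, T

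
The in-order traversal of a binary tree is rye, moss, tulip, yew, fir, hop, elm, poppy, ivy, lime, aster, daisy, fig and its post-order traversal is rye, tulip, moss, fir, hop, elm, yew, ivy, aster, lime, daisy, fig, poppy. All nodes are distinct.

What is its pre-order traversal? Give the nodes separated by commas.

poppy, yew, moss, rye, tulip, elm, hop, fir, fig, daisy, lime, ivy, aster

The last element of post-order is the root; it splits in-order into left and right subtrees.
Root poppy: left subtree has 7 nodes {rye, moss, tulip, yew, fir, hop, elm}, right has 5 {ivy, lime, aster, daisy, fig}.
  Root yew: left subtree has 3 nodes {rye, moss, tulip}, right has 3 {fir, hop, elm}.
    Root moss: left subtree has 1 node {rye}, right has 1 {tulip}.
    Root elm: left subtree has 2 nodes {fir, hop}, right has 0 { }.
      Root hop: left subtree has 1 node {fir}, right has 0 { }.
  Root fig: left subtree has 4 nodes {ivy, lime, aster, daisy}, right has 0 { }.
    Root daisy: left subtree has 3 nodes {ivy, lime, aster}, right has 0 { }.
      Root lime: left subtree has 1 node {ivy}, right has 1 {aster}.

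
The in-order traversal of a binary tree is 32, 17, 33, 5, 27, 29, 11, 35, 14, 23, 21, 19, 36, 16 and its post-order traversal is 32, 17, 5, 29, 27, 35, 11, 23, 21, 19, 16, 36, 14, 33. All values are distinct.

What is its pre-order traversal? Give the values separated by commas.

33, 17, 32, 14, 11, 27, 5, 29, 35, 36, 19, 21, 23, 16

The last element of post-order is the root; it splits in-order into left and right subtrees.
Root 33: left subtree has 2 nodes {32, 17}, right has 11 {5, 27, 29, 11, 35, 14, 23, 21, 19, 36, 16}.
  Root 17: left subtree has 1 node {32}, right has 0 { }.
  Root 14: left subtree has 5 nodes {5, 27, 29, 11, 35}, right has 5 {23, 21, 19, 36, 16}.
    Root 11: left subtree has 3 nodes {5, 27, 29}, right has 1 {35}.
      Root 27: left subtree has 1 node {5}, right has 1 {29}.
    Root 36: left subtree has 3 nodes {23, 21, 19}, right has 1 {16}.
      Root 19: left subtree has 2 nodes {23, 21}, right has 0 { }.
        Root 21: left subtree has 1 node {23}, right has 0 { }.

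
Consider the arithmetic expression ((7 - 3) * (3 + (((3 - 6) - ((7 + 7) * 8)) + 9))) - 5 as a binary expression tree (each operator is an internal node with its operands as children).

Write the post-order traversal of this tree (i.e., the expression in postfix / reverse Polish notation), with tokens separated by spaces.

7 3 - 3 3 6 - 7 7 + 8 * - 9 + + * 5 -

Post-order on an expression tree gives postfix notation: for each operator, emit left operand, right operand, then the operator.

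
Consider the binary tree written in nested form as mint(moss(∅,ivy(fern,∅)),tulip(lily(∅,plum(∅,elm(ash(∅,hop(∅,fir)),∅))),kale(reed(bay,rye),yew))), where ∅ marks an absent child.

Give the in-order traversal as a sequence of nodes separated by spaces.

moss fern ivy mint lily plum ash hop fir elm tulip bay reed rye kale yew

In-order visits the left subtree, then the node, then the right subtree.
At mint: go left to moss.
  At moss: no left child.
  Visit moss.
  At moss: go right to ivy.
    At ivy: go left to fern.
      fern is a leaf — visit fern.
    Visit ivy.
    At ivy: no right child.
Visit mint.
At mint: go right to tulip.
  At tulip: go left to lily.
    At lily: no left child.
    Visit lily.
    At lily: go right to plum.
      At plum: no left child.
      Visit plum.
      At plum: go right to elm.
        At elm: go left to ash.
          At ash: no left child.
          Visit ash.
          At ash: go right to hop.
            At hop: no left child.
            Visit hop.
            At hop: go right to fir.
              fir is a leaf — visit fir.
        Visit elm.
        At elm: no right child.
  Visit tulip.
  At tulip: go right to kale.
    At kale: go left to reed.
      At reed: go left to bay.
        bay is a leaf — visit bay.
      Visit reed.
      At reed: go right to rye.
        rye is a leaf — visit rye.
    Visit kale.
    At kale: go right to yew.
      yew is a leaf — visit yew.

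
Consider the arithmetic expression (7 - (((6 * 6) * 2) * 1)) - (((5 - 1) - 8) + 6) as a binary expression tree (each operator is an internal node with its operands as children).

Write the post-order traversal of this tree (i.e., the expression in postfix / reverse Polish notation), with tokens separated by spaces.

Post-order on an expression tree gives postfix notation: for each operator, emit left operand, right operand, then the operator.

7 6 6 * 2 * 1 * - 5 1 - 8 - 6 + -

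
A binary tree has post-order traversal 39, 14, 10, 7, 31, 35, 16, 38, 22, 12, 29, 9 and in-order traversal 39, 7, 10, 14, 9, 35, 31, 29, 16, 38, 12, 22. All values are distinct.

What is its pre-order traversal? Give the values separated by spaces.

The last element of post-order is the root; it splits in-order into left and right subtrees.
Root 9: left subtree has 4 nodes {39, 7, 10, 14}, right has 7 {35, 31, 29, 16, 38, 12, 22}.
  Root 7: left subtree has 1 node {39}, right has 2 {10, 14}.
    Root 10: left subtree has 0 nodes { }, right has 1 {14}.
  Root 29: left subtree has 2 nodes {35, 31}, right has 4 {16, 38, 12, 22}.
    Root 35: left subtree has 0 nodes { }, right has 1 {31}.
    Root 12: left subtree has 2 nodes {16, 38}, right has 1 {22}.
      Root 38: left subtree has 1 node {16}, right has 0 { }.

9 7 39 10 14 29 35 31 12 38 16 22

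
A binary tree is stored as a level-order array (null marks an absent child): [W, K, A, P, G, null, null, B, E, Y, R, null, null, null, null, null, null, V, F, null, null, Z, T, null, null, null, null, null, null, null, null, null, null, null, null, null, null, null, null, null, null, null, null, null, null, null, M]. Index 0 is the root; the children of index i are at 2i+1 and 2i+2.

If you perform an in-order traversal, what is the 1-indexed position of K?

In-order visits the left subtree, then the node, then the right subtree.
At W: go left to K.
  At K: go left to P.
    At P: go left to B.
      B is a leaf — visit B.
    Visit P.
    At P: go right to E.
      At E: go left to V.
        V is a leaf — visit V.
      Visit E.
      At E: go right to F.
        F is a leaf — visit F.
  Visit K.
  At K: go right to G.
    At G: go left to Y.
      Y is a leaf — visit Y.
    Visit G.
    At G: go right to R.
      At R: go left to Z.
        Z is a leaf — visit Z.
      Visit R.
      At R: go right to T.
        At T: no left child.
        Visit T.
        At T: go right to M.
          M is a leaf — visit M.
Visit W.
At W: go right to A.
  A is a leaf — visit A.
Full in-order sequence: B, P, V, E, F, K, Y, G, Z, R, T, M, W, A.

6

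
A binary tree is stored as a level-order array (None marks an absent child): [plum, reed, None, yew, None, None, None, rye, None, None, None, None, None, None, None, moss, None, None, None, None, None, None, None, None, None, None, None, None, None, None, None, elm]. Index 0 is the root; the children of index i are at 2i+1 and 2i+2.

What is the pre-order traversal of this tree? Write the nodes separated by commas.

Pre-order visits the node, then its left subtree, then its right subtree.
Visit plum.
At plum: go left to reed.
  Visit reed.
  At reed: go left to yew.
    Visit yew.
    At yew: go left to rye.
      Visit rye.
      At rye: go left to moss.
        Visit moss.
        At moss: go left to elm.
          elm is a leaf — visit elm.
        At moss: no right child.
      At rye: no right child.
    At yew: no right child.
  At reed: no right child.
At plum: no right child.

plum, reed, yew, rye, moss, elm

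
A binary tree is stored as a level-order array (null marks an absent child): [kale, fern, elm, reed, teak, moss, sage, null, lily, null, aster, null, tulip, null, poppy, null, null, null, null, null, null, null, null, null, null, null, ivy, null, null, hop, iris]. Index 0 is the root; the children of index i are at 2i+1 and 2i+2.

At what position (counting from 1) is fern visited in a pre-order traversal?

2

Pre-order visits the node, then its left subtree, then its right subtree.
Visit kale.
At kale: go left to fern.
  Visit fern.
  At fern: go left to reed.
    Visit reed.
    At reed: no left child.
    At reed: go right to lily.
      lily is a leaf — visit lily.
  At fern: go right to teak.
    Visit teak.
    At teak: no left child.
    At teak: go right to aster.
      aster is a leaf — visit aster.
At kale: go right to elm.
  Visit elm.
  At elm: go left to moss.
    Visit moss.
    At moss: no left child.
    At moss: go right to tulip.
      Visit tulip.
      At tulip: no left child.
      At tulip: go right to ivy.
        ivy is a leaf — visit ivy.
  At elm: go right to sage.
    Visit sage.
    At sage: no left child.
    At sage: go right to poppy.
      Visit poppy.
      At poppy: go left to hop.
        hop is a leaf — visit hop.
      At poppy: go right to iris.
        iris is a leaf — visit iris.
Full pre-order sequence: kale, fern, reed, lily, teak, aster, elm, moss, tulip, ivy, sage, poppy, hop, iris.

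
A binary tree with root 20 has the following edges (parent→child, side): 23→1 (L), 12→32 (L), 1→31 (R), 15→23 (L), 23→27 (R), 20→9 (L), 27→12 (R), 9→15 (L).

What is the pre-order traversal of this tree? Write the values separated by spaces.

Pre-order visits the node, then its left subtree, then its right subtree.
Visit 20.
At 20: go left to 9.
  Visit 9.
  At 9: go left to 15.
    Visit 15.
    At 15: go left to 23.
      Visit 23.
      At 23: go left to 1.
        Visit 1.
        At 1: no left child.
        At 1: go right to 31.
          31 is a leaf — visit 31.
      At 23: go right to 27.
        Visit 27.
        At 27: no left child.
        At 27: go right to 12.
          Visit 12.
          At 12: go left to 32.
            32 is a leaf — visit 32.
          At 12: no right child.
    At 15: no right child.
  At 9: no right child.
At 20: no right child.

20 9 15 23 1 31 27 12 32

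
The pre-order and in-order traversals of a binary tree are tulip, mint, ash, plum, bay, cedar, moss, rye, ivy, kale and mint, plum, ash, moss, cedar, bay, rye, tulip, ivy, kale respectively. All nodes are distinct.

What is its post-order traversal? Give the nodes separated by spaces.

plum moss cedar rye bay ash mint kale ivy tulip

The first element of pre-order is the root; it splits in-order into left and right subtrees.
Root tulip: left subtree has 7 nodes {mint, plum, ash, moss, cedar, bay, rye}, right has 2 {ivy, kale}.
  Root mint: left subtree has 0 nodes { }, right has 6 {plum, ash, moss, cedar, bay, rye}.
    Root ash: left subtree has 1 node {plum}, right has 4 {moss, cedar, bay, rye}.
      Root bay: left subtree has 2 nodes {moss, cedar}, right has 1 {rye}.
        Root cedar: left subtree has 1 node {moss}, right has 0 { }.
  Root ivy: left subtree has 0 nodes { }, right has 1 {kale}.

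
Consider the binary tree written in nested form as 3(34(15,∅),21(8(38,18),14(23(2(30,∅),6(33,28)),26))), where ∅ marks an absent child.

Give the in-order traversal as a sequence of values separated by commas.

15, 34, 3, 38, 8, 18, 21, 30, 2, 23, 33, 6, 28, 14, 26

In-order visits the left subtree, then the node, then the right subtree.
At 3: go left to 34.
  At 34: go left to 15.
    15 is a leaf — visit 15.
  Visit 34.
  At 34: no right child.
Visit 3.
At 3: go right to 21.
  At 21: go left to 8.
    At 8: go left to 38.
      38 is a leaf — visit 38.
    Visit 8.
    At 8: go right to 18.
      18 is a leaf — visit 18.
  Visit 21.
  At 21: go right to 14.
    At 14: go left to 23.
      At 23: go left to 2.
        At 2: go left to 30.
          30 is a leaf — visit 30.
        Visit 2.
        At 2: no right child.
      Visit 23.
      At 23: go right to 6.
        At 6: go left to 33.
          33 is a leaf — visit 33.
        Visit 6.
        At 6: go right to 28.
          28 is a leaf — visit 28.
    Visit 14.
    At 14: go right to 26.
      26 is a leaf — visit 26.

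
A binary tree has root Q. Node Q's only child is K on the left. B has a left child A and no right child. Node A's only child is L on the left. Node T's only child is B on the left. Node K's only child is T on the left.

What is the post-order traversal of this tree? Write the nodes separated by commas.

Post-order visits the left subtree, then the right subtree, then the node.
At Q: go left to K.
  At K: go left to T.
    At T: go left to B.
      At B: go left to A.
        At A: go left to L.
          L is a leaf — visit L.
        At A: no right child.
        Visit A.
      At B: no right child.
      Visit B.
    At T: no right child.
    Visit T.
  At K: no right child.
  Visit K.
At Q: no right child.
Visit Q.

L, A, B, T, K, Q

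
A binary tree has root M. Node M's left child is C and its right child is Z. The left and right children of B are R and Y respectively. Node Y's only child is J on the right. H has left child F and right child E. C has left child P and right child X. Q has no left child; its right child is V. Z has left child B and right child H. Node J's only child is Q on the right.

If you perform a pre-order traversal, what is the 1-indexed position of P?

Pre-order visits the node, then its left subtree, then its right subtree.
Visit M.
At M: go left to C.
  Visit C.
  At C: go left to P.
    P is a leaf — visit P.
  At C: go right to X.
    X is a leaf — visit X.
At M: go right to Z.
  Visit Z.
  At Z: go left to B.
    Visit B.
    At B: go left to R.
      R is a leaf — visit R.
    At B: go right to Y.
      Visit Y.
      At Y: no left child.
      At Y: go right to J.
        Visit J.
        At J: no left child.
        At J: go right to Q.
          Visit Q.
          At Q: no left child.
          At Q: go right to V.
            V is a leaf — visit V.
  At Z: go right to H.
    Visit H.
    At H: go left to F.
      F is a leaf — visit F.
    At H: go right to E.
      E is a leaf — visit E.
Full pre-order sequence: M, C, P, X, Z, B, R, Y, J, Q, V, H, F, E.

3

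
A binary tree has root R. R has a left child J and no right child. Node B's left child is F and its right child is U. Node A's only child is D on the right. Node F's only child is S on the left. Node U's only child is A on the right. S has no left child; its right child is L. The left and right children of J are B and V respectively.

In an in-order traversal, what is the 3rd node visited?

F

In-order visits the left subtree, then the node, then the right subtree.
At R: go left to J.
  At J: go left to B.
    At B: go left to F.
      At F: go left to S.
        At S: no left child.
        Visit S.
        At S: go right to L.
          L is a leaf — visit L.
      Visit F.
      At F: no right child.
    Visit B.
    At B: go right to U.
      At U: no left child.
      Visit U.
      At U: go right to A.
        At A: no left child.
        Visit A.
        At A: go right to D.
          D is a leaf — visit D.
  Visit J.
  At J: go right to V.
    V is a leaf — visit V.
Visit R.
At R: no right child.
Full in-order sequence: S, L, F, B, U, A, D, J, V, R.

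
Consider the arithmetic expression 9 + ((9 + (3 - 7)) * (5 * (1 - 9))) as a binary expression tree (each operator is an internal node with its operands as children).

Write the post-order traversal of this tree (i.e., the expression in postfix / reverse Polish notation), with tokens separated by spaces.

9 9 3 7 - + 5 1 9 - * * +

Post-order on an expression tree gives postfix notation: for each operator, emit left operand, right operand, then the operator.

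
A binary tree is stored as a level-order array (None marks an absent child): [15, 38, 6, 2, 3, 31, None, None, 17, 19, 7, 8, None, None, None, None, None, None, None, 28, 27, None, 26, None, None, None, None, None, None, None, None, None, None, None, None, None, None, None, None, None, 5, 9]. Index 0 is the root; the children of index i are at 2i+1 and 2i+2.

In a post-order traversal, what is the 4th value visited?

28

Post-order visits the left subtree, then the right subtree, then the node.
At 15: go left to 38.
  At 38: go left to 2.
    At 2: no left child.
    At 2: go right to 17.
      17 is a leaf — visit 17.
    Visit 2.
  At 38: go right to 3.
    At 3: go left to 19.
      At 19: go left to 28.
        At 28: no left child.
        At 28: go right to 5.
          5 is a leaf — visit 5.
        Visit 28.
      At 19: go right to 27.
        At 27: go left to 9.
          9 is a leaf — visit 9.
        At 27: no right child.
        Visit 27.
      Visit 19.
    At 3: go right to 7.
      At 7: no left child.
      At 7: go right to 26.
        26 is a leaf — visit 26.
      Visit 7.
    Visit 3.
  Visit 38.
At 15: go right to 6.
  At 6: go left to 31.
    At 31: go left to 8.
      8 is a leaf — visit 8.
    At 31: no right child.
    Visit 31.
  At 6: no right child.
  Visit 6.
Visit 15.
Full post-order sequence: 17, 2, 5, 28, 9, 27, 19, 26, 7, 3, 38, 8, 31, 6, 15.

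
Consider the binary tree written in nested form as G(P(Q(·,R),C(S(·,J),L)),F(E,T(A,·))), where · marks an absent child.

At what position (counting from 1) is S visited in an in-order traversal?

In-order visits the left subtree, then the node, then the right subtree.
At G: go left to P.
  At P: go left to Q.
    At Q: no left child.
    Visit Q.
    At Q: go right to R.
      R is a leaf — visit R.
  Visit P.
  At P: go right to C.
    At C: go left to S.
      At S: no left child.
      Visit S.
      At S: go right to J.
        J is a leaf — visit J.
    Visit C.
    At C: go right to L.
      L is a leaf — visit L.
Visit G.
At G: go right to F.
  At F: go left to E.
    E is a leaf — visit E.
  Visit F.
  At F: go right to T.
    At T: go left to A.
      A is a leaf — visit A.
    Visit T.
    At T: no right child.
Full in-order sequence: Q, R, P, S, J, C, L, G, E, F, A, T.

4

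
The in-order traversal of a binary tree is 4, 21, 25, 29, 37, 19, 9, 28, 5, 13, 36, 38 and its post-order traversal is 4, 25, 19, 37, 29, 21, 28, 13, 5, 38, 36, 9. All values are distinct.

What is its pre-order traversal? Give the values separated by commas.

9, 21, 4, 29, 25, 37, 19, 36, 5, 28, 13, 38

The last element of post-order is the root; it splits in-order into left and right subtrees.
Root 9: left subtree has 6 nodes {4, 21, 25, 29, 37, 19}, right has 5 {28, 5, 13, 36, 38}.
  Root 21: left subtree has 1 node {4}, right has 4 {25, 29, 37, 19}.
    Root 29: left subtree has 1 node {25}, right has 2 {37, 19}.
      Root 37: left subtree has 0 nodes { }, right has 1 {19}.
  Root 36: left subtree has 3 nodes {28, 5, 13}, right has 1 {38}.
    Root 5: left subtree has 1 node {28}, right has 1 {13}.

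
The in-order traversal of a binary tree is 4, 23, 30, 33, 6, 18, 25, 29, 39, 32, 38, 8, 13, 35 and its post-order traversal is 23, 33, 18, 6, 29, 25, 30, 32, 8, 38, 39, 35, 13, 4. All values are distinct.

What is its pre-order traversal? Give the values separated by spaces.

4 13 39 30 23 25 6 33 18 29 38 32 8 35

The last element of post-order is the root; it splits in-order into left and right subtrees.
Root 4: left subtree has 0 nodes { }, right has 13 {23, 30, 33, 6, 18, 25, 29, 39, 32, 38, 8, 13, 35}.
  Root 13: left subtree has 11 nodes {23, 30, 33, 6, 18, 25, 29, 39, 32, 38, 8}, right has 1 {35}.
    Root 39: left subtree has 7 nodes {23, 30, 33, 6, 18, 25, 29}, right has 3 {32, 38, 8}.
      Root 30: left subtree has 1 node {23}, right has 5 {33, 6, 18, 25, 29}.
        Root 25: left subtree has 3 nodes {33, 6, 18}, right has 1 {29}.
          Root 6: left subtree has 1 node {33}, right has 1 {18}.
      Root 38: left subtree has 1 node {32}, right has 1 {8}.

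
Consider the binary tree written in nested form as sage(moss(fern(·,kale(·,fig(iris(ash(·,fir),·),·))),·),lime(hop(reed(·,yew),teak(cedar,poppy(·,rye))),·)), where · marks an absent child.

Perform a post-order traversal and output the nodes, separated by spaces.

Post-order visits the left subtree, then the right subtree, then the node.
At sage: go left to moss.
  At moss: go left to fern.
    At fern: no left child.
    At fern: go right to kale.
      At kale: no left child.
      At kale: go right to fig.
        At fig: go left to iris.
          At iris: go left to ash.
            At ash: no left child.
            At ash: go right to fir.
              fir is a leaf — visit fir.
            Visit ash.
          At iris: no right child.
          Visit iris.
        At fig: no right child.
        Visit fig.
      Visit kale.
    Visit fern.
  At moss: no right child.
  Visit moss.
At sage: go right to lime.
  At lime: go left to hop.
    At hop: go left to reed.
      At reed: no left child.
      At reed: go right to yew.
        yew is a leaf — visit yew.
      Visit reed.
    At hop: go right to teak.
      At teak: go left to cedar.
        cedar is a leaf — visit cedar.
      At teak: go right to poppy.
        At poppy: no left child.
        At poppy: go right to rye.
          rye is a leaf — visit rye.
        Visit poppy.
      Visit teak.
    Visit hop.
  At lime: no right child.
  Visit lime.
Visit sage.

fir ash iris fig kale fern moss yew reed cedar rye poppy teak hop lime sage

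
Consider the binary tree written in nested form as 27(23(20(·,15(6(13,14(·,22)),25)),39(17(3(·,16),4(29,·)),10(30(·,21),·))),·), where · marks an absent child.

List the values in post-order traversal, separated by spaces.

Post-order visits the left subtree, then the right subtree, then the node.
At 27: go left to 23.
  At 23: go left to 20.
    At 20: no left child.
    At 20: go right to 15.
      At 15: go left to 6.
        At 6: go left to 13.
          13 is a leaf — visit 13.
        At 6: go right to 14.
          At 14: no left child.
          At 14: go right to 22.
            22 is a leaf — visit 22.
          Visit 14.
        Visit 6.
      At 15: go right to 25.
        25 is a leaf — visit 25.
      Visit 15.
    Visit 20.
  At 23: go right to 39.
    At 39: go left to 17.
      At 17: go left to 3.
        At 3: no left child.
        At 3: go right to 16.
          16 is a leaf — visit 16.
        Visit 3.
      At 17: go right to 4.
        At 4: go left to 29.
          29 is a leaf — visit 29.
        At 4: no right child.
        Visit 4.
      Visit 17.
    At 39: go right to 10.
      At 10: go left to 30.
        At 30: no left child.
        At 30: go right to 21.
          21 is a leaf — visit 21.
        Visit 30.
      At 10: no right child.
      Visit 10.
    Visit 39.
  Visit 23.
At 27: no right child.
Visit 27.

13 22 14 6 25 15 20 16 3 29 4 17 21 30 10 39 23 27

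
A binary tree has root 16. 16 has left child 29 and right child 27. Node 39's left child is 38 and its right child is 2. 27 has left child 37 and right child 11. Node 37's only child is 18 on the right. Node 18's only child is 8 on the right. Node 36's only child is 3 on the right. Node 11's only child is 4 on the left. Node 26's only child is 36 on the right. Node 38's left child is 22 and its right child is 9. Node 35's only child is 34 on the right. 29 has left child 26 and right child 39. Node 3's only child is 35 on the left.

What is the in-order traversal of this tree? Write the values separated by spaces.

In-order visits the left subtree, then the node, then the right subtree.
At 16: go left to 29.
  At 29: go left to 26.
    At 26: no left child.
    Visit 26.
    At 26: go right to 36.
      At 36: no left child.
      Visit 36.
      At 36: go right to 3.
        At 3: go left to 35.
          At 35: no left child.
          Visit 35.
          At 35: go right to 34.
            34 is a leaf — visit 34.
        Visit 3.
        At 3: no right child.
  Visit 29.
  At 29: go right to 39.
    At 39: go left to 38.
      At 38: go left to 22.
        22 is a leaf — visit 22.
      Visit 38.
      At 38: go right to 9.
        9 is a leaf — visit 9.
    Visit 39.
    At 39: go right to 2.
      2 is a leaf — visit 2.
Visit 16.
At 16: go right to 27.
  At 27: go left to 37.
    At 37: no left child.
    Visit 37.
    At 37: go right to 18.
      At 18: no left child.
      Visit 18.
      At 18: go right to 8.
        8 is a leaf — visit 8.
  Visit 27.
  At 27: go right to 11.
    At 11: go left to 4.
      4 is a leaf — visit 4.
    Visit 11.
    At 11: no right child.

26 36 35 34 3 29 22 38 9 39 2 16 37 18 8 27 4 11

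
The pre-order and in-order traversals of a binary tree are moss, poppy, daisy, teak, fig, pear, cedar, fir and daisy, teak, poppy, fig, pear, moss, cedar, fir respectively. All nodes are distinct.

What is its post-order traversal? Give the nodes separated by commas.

teak, daisy, pear, fig, poppy, fir, cedar, moss

The first element of pre-order is the root; it splits in-order into left and right subtrees.
Root moss: left subtree has 5 nodes {daisy, teak, poppy, fig, pear}, right has 2 {cedar, fir}.
  Root poppy: left subtree has 2 nodes {daisy, teak}, right has 2 {fig, pear}.
    Root daisy: left subtree has 0 nodes { }, right has 1 {teak}.
    Root fig: left subtree has 0 nodes { }, right has 1 {pear}.
  Root cedar: left subtree has 0 nodes { }, right has 1 {fir}.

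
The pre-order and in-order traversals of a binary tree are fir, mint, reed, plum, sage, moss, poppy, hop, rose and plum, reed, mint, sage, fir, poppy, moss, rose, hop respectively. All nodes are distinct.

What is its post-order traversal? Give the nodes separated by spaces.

The first element of pre-order is the root; it splits in-order into left and right subtrees.
Root fir: left subtree has 4 nodes {plum, reed, mint, sage}, right has 4 {poppy, moss, rose, hop}.
  Root mint: left subtree has 2 nodes {plum, reed}, right has 1 {sage}.
    Root reed: left subtree has 1 node {plum}, right has 0 { }.
  Root moss: left subtree has 1 node {poppy}, right has 2 {rose, hop}.
    Root hop: left subtree has 1 node {rose}, right has 0 { }.

plum reed sage mint poppy rose hop moss fir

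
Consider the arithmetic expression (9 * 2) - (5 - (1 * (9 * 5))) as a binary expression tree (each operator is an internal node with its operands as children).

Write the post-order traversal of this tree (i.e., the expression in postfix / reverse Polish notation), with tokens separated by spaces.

9 2 * 5 1 9 5 * * - -

Post-order on an expression tree gives postfix notation: for each operator, emit left operand, right operand, then the operator.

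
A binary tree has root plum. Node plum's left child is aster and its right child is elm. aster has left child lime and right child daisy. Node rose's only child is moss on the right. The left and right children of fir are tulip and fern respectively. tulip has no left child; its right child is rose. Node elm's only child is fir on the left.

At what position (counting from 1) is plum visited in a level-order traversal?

1

Level-order visits nodes level by level from the root, left to right within each level.
Level 0: plum
Level 1: aster, elm
Level 2: lime, daisy, fir
Level 3: tulip, fern
Level 4: rose
Level 5: moss
Full level-order sequence: plum, aster, elm, lime, daisy, fir, tulip, fern, rose, moss.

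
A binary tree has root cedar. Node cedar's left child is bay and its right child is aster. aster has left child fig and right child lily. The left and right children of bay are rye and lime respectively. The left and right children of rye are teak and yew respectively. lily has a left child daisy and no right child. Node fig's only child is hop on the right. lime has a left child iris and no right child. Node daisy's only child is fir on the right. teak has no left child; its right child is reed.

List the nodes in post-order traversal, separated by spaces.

Post-order visits the left subtree, then the right subtree, then the node.
At cedar: go left to bay.
  At bay: go left to rye.
    At rye: go left to teak.
      At teak: no left child.
      At teak: go right to reed.
        reed is a leaf — visit reed.
      Visit teak.
    At rye: go right to yew.
      yew is a leaf — visit yew.
    Visit rye.
  At bay: go right to lime.
    At lime: go left to iris.
      iris is a leaf — visit iris.
    At lime: no right child.
    Visit lime.
  Visit bay.
At cedar: go right to aster.
  At aster: go left to fig.
    At fig: no left child.
    At fig: go right to hop.
      hop is a leaf — visit hop.
    Visit fig.
  At aster: go right to lily.
    At lily: go left to daisy.
      At daisy: no left child.
      At daisy: go right to fir.
        fir is a leaf — visit fir.
      Visit daisy.
    At lily: no right child.
    Visit lily.
  Visit aster.
Visit cedar.

reed teak yew rye iris lime bay hop fig fir daisy lily aster cedar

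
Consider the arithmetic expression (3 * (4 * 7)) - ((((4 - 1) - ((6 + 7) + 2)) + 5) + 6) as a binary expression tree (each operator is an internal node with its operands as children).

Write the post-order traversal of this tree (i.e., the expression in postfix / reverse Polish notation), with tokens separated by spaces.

3 4 7 * * 4 1 - 6 7 + 2 + - 5 + 6 + -

Post-order on an expression tree gives postfix notation: for each operator, emit left operand, right operand, then the operator.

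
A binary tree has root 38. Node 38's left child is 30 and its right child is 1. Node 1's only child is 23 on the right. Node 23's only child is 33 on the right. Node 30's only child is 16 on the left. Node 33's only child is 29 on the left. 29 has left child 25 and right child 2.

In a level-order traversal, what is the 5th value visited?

Level-order visits nodes level by level from the root, left to right within each level.
Level 0: 38
Level 1: 30, 1
Level 2: 16, 23
Level 3: 33
Level 4: 29
Level 5: 25, 2
Full level-order sequence: 38, 30, 1, 16, 23, 33, 29, 25, 2.

23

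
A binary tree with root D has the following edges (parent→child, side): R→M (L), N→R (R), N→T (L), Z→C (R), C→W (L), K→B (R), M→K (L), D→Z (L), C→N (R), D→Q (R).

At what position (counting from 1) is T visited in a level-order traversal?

7

Level-order visits nodes level by level from the root, left to right within each level.
Level 0: D
Level 1: Z, Q
Level 2: C
Level 3: W, N
Level 4: T, R
Level 5: M
Level 6: K
Level 7: B
Full level-order sequence: D, Z, Q, C, W, N, T, R, M, K, B.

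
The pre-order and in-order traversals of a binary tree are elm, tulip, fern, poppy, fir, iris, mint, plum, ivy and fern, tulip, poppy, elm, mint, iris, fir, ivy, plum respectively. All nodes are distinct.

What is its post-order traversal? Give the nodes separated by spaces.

The first element of pre-order is the root; it splits in-order into left and right subtrees.
Root elm: left subtree has 3 nodes {fern, tulip, poppy}, right has 5 {mint, iris, fir, ivy, plum}.
  Root tulip: left subtree has 1 node {fern}, right has 1 {poppy}.
  Root fir: left subtree has 2 nodes {mint, iris}, right has 2 {ivy, plum}.
    Root iris: left subtree has 1 node {mint}, right has 0 { }.
    Root plum: left subtree has 1 node {ivy}, right has 0 { }.

fern poppy tulip mint iris ivy plum fir elm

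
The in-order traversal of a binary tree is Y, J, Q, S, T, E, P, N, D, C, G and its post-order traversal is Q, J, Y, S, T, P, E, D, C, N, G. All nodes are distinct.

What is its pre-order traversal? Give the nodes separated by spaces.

The last element of post-order is the root; it splits in-order into left and right subtrees.
Root G: left subtree has 10 nodes {Y, J, Q, S, T, E, P, N, D, C}, right has 0 { }.
  Root N: left subtree has 7 nodes {Y, J, Q, S, T, E, P}, right has 2 {D, C}.
    Root E: left subtree has 5 nodes {Y, J, Q, S, T}, right has 1 {P}.
      Root T: left subtree has 4 nodes {Y, J, Q, S}, right has 0 { }.
        Root S: left subtree has 3 nodes {Y, J, Q}, right has 0 { }.
          Root Y: left subtree has 0 nodes { }, right has 2 {J, Q}.
            Root J: left subtree has 0 nodes { }, right has 1 {Q}.
    Root C: left subtree has 1 node {D}, right has 0 { }.

G N E T S Y J Q P C D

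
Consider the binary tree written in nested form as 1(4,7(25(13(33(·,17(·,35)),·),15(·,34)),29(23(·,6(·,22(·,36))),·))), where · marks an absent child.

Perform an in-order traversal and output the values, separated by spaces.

4 1 33 17 35 13 25 15 34 7 23 6 22 36 29

In-order visits the left subtree, then the node, then the right subtree.
At 1: go left to 4.
  4 is a leaf — visit 4.
Visit 1.
At 1: go right to 7.
  At 7: go left to 25.
    At 25: go left to 13.
      At 13: go left to 33.
        At 33: no left child.
        Visit 33.
        At 33: go right to 17.
          At 17: no left child.
          Visit 17.
          At 17: go right to 35.
            35 is a leaf — visit 35.
      Visit 13.
      At 13: no right child.
    Visit 25.
    At 25: go right to 15.
      At 15: no left child.
      Visit 15.
      At 15: go right to 34.
        34 is a leaf — visit 34.
  Visit 7.
  At 7: go right to 29.
    At 29: go left to 23.
      At 23: no left child.
      Visit 23.
      At 23: go right to 6.
        At 6: no left child.
        Visit 6.
        At 6: go right to 22.
          At 22: no left child.
          Visit 22.
          At 22: go right to 36.
            36 is a leaf — visit 36.
    Visit 29.
    At 29: no right child.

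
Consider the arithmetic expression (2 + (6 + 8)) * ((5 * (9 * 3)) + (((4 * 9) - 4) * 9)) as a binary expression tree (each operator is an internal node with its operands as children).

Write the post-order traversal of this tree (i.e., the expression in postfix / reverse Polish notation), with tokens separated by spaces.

Post-order on an expression tree gives postfix notation: for each operator, emit left operand, right operand, then the operator.

2 6 8 + + 5 9 3 * * 4 9 * 4 - 9 * + *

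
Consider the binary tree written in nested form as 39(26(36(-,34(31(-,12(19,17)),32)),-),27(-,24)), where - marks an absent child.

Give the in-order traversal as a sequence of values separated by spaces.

36 31 19 12 17 34 32 26 39 27 24

In-order visits the left subtree, then the node, then the right subtree.
At 39: go left to 26.
  At 26: go left to 36.
    At 36: no left child.
    Visit 36.
    At 36: go right to 34.
      At 34: go left to 31.
        At 31: no left child.
        Visit 31.
        At 31: go right to 12.
          At 12: go left to 19.
            19 is a leaf — visit 19.
          Visit 12.
          At 12: go right to 17.
            17 is a leaf — visit 17.
      Visit 34.
      At 34: go right to 32.
        32 is a leaf — visit 32.
  Visit 26.
  At 26: no right child.
Visit 39.
At 39: go right to 27.
  At 27: no left child.
  Visit 27.
  At 27: go right to 24.
    24 is a leaf — visit 24.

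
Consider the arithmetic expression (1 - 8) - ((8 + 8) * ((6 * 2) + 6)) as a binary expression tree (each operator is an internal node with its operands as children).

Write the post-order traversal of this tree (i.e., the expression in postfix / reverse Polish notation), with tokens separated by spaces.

Post-order on an expression tree gives postfix notation: for each operator, emit left operand, right operand, then the operator.

1 8 - 8 8 + 6 2 * 6 + * -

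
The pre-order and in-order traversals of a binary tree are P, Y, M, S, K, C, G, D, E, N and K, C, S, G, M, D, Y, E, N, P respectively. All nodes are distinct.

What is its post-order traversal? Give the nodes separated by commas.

C, K, G, S, D, M, N, E, Y, P

The first element of pre-order is the root; it splits in-order into left and right subtrees.
Root P: left subtree has 9 nodes {K, C, S, G, M, D, Y, E, N}, right has 0 { }.
  Root Y: left subtree has 6 nodes {K, C, S, G, M, D}, right has 2 {E, N}.
    Root M: left subtree has 4 nodes {K, C, S, G}, right has 1 {D}.
      Root S: left subtree has 2 nodes {K, C}, right has 1 {G}.
        Root K: left subtree has 0 nodes { }, right has 1 {C}.
    Root E: left subtree has 0 nodes { }, right has 1 {N}.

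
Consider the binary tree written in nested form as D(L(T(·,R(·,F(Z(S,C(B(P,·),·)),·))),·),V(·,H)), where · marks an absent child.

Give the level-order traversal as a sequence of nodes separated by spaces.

Level-order visits nodes level by level from the root, left to right within each level.
Level 0: D
Level 1: L, V
Level 2: T, H
Level 3: R
Level 4: F
Level 5: Z
Level 6: S, C
Level 7: B
Level 8: P

D L V T H R F Z S C B P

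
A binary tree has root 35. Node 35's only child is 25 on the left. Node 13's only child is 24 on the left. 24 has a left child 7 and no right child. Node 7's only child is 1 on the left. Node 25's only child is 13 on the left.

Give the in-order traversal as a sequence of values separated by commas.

1, 7, 24, 13, 25, 35

In-order visits the left subtree, then the node, then the right subtree.
At 35: go left to 25.
  At 25: go left to 13.
    At 13: go left to 24.
      At 24: go left to 7.
        At 7: go left to 1.
          1 is a leaf — visit 1.
        Visit 7.
        At 7: no right child.
      Visit 24.
      At 24: no right child.
    Visit 13.
    At 13: no right child.
  Visit 25.
  At 25: no right child.
Visit 35.
At 35: no right child.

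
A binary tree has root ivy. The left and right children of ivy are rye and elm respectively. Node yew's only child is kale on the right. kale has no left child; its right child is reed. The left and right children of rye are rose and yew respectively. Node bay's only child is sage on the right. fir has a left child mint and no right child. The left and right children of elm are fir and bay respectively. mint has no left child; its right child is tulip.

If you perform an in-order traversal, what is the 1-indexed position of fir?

In-order visits the left subtree, then the node, then the right subtree.
At ivy: go left to rye.
  At rye: go left to rose.
    rose is a leaf — visit rose.
  Visit rye.
  At rye: go right to yew.
    At yew: no left child.
    Visit yew.
    At yew: go right to kale.
      At kale: no left child.
      Visit kale.
      At kale: go right to reed.
        reed is a leaf — visit reed.
Visit ivy.
At ivy: go right to elm.
  At elm: go left to fir.
    At fir: go left to mint.
      At mint: no left child.
      Visit mint.
      At mint: go right to tulip.
        tulip is a leaf — visit tulip.
    Visit fir.
    At fir: no right child.
  Visit elm.
  At elm: go right to bay.
    At bay: no left child.
    Visit bay.
    At bay: go right to sage.
      sage is a leaf — visit sage.
Full in-order sequence: rose, rye, yew, kale, reed, ivy, mint, tulip, fir, elm, bay, sage.

9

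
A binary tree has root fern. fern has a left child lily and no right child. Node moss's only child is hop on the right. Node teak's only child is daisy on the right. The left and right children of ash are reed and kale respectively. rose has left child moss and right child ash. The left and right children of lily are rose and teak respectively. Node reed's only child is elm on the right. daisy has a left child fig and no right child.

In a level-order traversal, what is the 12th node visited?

Level-order visits nodes level by level from the root, left to right within each level.
Level 0: fern
Level 1: lily
Level 2: rose, teak
Level 3: moss, ash, daisy
Level 4: hop, reed, kale, fig
Level 5: elm
Full level-order sequence: fern, lily, rose, teak, moss, ash, daisy, hop, reed, kale, fig, elm.

elm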